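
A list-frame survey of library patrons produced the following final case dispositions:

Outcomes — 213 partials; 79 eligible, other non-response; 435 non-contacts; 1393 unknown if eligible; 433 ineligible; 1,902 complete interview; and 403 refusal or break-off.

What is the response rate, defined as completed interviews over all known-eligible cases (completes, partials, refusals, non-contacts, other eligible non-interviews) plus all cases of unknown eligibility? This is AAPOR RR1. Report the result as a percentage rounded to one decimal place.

Num → 1902
Denominator → 1902 + 213 + 403 + 435 + 79 + 1393 = 4425
RR1 = 1902 / 4425 = 0.4298

43.0%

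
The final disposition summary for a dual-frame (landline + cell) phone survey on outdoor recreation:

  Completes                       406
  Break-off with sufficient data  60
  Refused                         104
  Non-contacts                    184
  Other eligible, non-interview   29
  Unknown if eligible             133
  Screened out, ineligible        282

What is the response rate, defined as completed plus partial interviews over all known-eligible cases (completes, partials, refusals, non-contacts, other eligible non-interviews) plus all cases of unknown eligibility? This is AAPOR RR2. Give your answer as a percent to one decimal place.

Num → 406 + 60 = 466
Base → 406 + 60 + 104 + 184 + 29 + 133 = 916
RR2 = 466 / 916 = 0.5087

50.9%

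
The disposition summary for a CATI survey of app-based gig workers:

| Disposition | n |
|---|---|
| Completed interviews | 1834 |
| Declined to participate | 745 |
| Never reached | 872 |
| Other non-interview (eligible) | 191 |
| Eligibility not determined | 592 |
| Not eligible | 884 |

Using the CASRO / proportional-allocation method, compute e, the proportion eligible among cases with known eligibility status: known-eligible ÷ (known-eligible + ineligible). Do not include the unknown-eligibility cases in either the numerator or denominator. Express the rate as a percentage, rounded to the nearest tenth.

Determined eligible → 1834 + 745 + 872 + 191 = 3642
e = 3642 / (3642 + 884) = 3642 / 4526 = 0.8047

80.5%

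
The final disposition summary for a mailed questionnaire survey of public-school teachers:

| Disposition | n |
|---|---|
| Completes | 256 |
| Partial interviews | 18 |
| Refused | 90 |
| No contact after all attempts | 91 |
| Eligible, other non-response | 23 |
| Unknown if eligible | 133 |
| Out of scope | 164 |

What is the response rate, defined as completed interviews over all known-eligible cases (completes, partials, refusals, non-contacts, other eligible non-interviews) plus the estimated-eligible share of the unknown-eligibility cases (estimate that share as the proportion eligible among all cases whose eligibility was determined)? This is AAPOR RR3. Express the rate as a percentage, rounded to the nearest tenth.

Num = 256
Known eligible = 256 + 18 + 90 + 91 + 23 = 478
e = 478 / (478 + 164) = 478 / 642 = 0.7445
Estimated eligible among unknowns = 0.7445 × 133 = 99.02
Denom = 478 + 99.02 = 577.02
RR3 = 256 / 577.02 = 0.4437

44.4%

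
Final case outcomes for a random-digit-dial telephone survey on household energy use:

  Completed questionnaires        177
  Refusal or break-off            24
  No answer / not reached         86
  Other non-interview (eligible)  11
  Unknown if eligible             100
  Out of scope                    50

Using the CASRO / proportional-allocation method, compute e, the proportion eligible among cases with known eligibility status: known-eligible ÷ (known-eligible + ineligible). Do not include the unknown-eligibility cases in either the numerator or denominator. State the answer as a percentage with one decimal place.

Known eligible → 177 + 24 + 86 + 11 = 298
e = 298 / (298 + 50) = 298 / 348 = 0.8563

85.6%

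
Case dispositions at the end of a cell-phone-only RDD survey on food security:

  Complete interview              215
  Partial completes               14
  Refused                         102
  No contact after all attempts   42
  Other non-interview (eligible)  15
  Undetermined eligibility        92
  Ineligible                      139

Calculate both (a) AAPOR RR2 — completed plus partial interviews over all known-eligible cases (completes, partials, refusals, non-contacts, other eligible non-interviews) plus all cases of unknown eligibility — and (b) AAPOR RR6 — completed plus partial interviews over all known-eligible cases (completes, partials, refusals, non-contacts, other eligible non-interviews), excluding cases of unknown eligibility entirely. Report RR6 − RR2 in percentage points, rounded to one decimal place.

Numerator: 215 + 14 = 229
Denom: 215 + 14 + 102 + 42 + 15 + 92 = 480
RR2 = 229 / 480 = 0.4771
Denom: 215 + 14 + 102 + 42 + 15 = 388
RR6 = 229 / 388 = 0.5902
Difference = 59.02 − 47.71 = 11.31 percentage points

11.3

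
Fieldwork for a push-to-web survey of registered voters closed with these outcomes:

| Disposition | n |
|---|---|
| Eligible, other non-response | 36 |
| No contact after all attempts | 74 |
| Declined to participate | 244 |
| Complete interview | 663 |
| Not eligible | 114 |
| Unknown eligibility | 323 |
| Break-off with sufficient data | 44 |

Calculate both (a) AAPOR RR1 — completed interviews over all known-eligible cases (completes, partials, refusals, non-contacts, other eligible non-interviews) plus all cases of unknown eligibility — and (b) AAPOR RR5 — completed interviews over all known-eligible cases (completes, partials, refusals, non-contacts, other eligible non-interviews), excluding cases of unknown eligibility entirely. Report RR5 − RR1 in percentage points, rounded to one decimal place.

Numerator = 663
Base = 663 + 44 + 244 + 74 + 36 + 323 = 1384
RR1 = 663 / 1384 = 0.4790
Base = 663 + 44 + 244 + 74 + 36 = 1061
RR5 = 663 / 1061 = 0.6249
Difference = 62.49 − 47.90 = 14.59 percentage points

14.6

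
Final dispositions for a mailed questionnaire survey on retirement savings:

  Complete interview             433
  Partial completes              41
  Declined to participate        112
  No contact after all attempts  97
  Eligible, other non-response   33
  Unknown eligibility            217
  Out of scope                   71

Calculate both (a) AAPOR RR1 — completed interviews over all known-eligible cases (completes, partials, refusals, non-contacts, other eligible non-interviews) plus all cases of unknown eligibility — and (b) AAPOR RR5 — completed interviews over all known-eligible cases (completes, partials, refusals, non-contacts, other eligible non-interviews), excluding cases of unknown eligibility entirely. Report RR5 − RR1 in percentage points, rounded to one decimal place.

Numerator: 433
Denom: 433 + 41 + 112 + 97 + 33 + 217 = 933
RR1 = 433 / 933 = 0.4641
Denom: 433 + 41 + 112 + 97 + 33 = 716
RR5 = 433 / 716 = 0.6047
Difference = 60.47 − 46.41 = 14.06 percentage points

14.1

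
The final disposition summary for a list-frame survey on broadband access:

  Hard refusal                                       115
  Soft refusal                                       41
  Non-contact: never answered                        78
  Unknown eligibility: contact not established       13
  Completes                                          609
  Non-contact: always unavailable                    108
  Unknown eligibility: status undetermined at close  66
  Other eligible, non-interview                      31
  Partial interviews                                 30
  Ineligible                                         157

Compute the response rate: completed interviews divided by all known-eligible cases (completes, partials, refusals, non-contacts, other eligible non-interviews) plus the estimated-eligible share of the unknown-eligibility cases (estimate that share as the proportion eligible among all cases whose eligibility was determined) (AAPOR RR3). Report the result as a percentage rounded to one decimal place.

56.4%

Refusal or break-off = 115 + 41 = 156
No contact after all attempts = 78 + 108 = 186
Undetermined eligibility = 13 + 66 = 79
Top = 609
Known eligible = 609 + 30 + 156 + 186 + 31 = 1012
e = 1012 / (1012 + 157) = 1012 / 1169 = 0.8657
e × U = 0.8657 × 79 = 68.39
Denom = 1012 + 68.39 = 1080.39
RR3 = 609 / 1080.39 = 0.5637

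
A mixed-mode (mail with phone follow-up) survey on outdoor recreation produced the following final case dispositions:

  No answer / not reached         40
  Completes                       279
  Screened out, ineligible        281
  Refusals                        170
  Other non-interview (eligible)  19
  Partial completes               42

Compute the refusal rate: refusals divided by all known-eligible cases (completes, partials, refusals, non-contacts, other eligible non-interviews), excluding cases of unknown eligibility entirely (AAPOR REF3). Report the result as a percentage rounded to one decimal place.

30.9%

Top: 170
Denominator: 279 + 42 + 170 + 40 + 19 = 550
REF3 = 170 / 550 = 0.3091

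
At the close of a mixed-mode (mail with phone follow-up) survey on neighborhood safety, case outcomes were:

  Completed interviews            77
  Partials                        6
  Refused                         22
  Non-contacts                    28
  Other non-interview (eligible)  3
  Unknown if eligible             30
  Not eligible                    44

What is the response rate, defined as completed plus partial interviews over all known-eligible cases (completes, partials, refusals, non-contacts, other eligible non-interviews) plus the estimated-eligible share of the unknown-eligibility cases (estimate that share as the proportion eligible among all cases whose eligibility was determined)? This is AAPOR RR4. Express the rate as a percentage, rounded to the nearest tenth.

Numerator → 77 + 6 = 83
Eligible (known) → 77 + 6 + 22 + 28 + 3 = 136
e = 136 / (136 + 44) = 136 / 180 = 0.7556
Estimated eligible among unknowns → 0.7556 × 30 = 22.67
Denom → 136 + 22.67 = 158.67
RR4 = 83 / 158.67 = 0.5231

52.3%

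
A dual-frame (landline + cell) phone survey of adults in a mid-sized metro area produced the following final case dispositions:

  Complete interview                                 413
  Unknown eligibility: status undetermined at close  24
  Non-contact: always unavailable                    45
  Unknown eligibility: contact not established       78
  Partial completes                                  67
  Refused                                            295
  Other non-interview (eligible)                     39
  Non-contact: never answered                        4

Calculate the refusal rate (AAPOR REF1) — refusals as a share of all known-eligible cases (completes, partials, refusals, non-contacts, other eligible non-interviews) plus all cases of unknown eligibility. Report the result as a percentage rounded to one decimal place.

30.6%

Never reached = 4 + 45 = 49
Eligibility not determined = 78 + 24 = 102
Numerator: 295
Denom: 413 + 67 + 295 + 49 + 39 + 102 = 965
REF1 = 295 / 965 = 0.3057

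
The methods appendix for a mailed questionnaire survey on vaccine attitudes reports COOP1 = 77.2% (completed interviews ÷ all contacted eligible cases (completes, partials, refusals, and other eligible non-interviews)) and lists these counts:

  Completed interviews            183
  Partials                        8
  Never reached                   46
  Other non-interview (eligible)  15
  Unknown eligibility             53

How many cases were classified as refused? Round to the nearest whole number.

31

COOP1 = 183 / D = 0.772
D = 183 / 0.772 = 237.0
Rest of base = 206
refused = 237.0 − 206 ≈ 31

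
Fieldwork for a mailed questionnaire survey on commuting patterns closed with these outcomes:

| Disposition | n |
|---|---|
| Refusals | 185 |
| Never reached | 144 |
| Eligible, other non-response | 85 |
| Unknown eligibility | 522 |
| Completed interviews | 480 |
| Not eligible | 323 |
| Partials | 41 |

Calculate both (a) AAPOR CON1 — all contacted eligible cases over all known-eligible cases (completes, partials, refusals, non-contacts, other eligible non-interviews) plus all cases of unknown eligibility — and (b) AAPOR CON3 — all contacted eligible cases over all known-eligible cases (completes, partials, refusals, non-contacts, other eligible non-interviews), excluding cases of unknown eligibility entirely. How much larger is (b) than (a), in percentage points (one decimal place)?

30.3

Numerator = 480 + 41 + 185 + 85 = 791
Base = 480 + 41 + 185 + 144 + 85 + 522 = 1457
CON1 = 791 / 1457 = 0.5429
Base = 480 + 41 + 185 + 144 + 85 = 935
CON3 = 791 / 935 = 0.8460
Difference = 84.60 − 54.29 = 30.31 percentage points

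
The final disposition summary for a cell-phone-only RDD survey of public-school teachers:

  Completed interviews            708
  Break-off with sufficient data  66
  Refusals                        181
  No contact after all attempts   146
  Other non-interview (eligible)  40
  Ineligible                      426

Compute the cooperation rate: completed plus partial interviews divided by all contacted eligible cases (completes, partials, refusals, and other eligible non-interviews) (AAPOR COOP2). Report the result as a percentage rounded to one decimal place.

77.8%

Numerator: 708 + 66 = 774
Base: 708 + 66 + 181 + 40 = 995
COOP2 = 774 / 995 = 0.7779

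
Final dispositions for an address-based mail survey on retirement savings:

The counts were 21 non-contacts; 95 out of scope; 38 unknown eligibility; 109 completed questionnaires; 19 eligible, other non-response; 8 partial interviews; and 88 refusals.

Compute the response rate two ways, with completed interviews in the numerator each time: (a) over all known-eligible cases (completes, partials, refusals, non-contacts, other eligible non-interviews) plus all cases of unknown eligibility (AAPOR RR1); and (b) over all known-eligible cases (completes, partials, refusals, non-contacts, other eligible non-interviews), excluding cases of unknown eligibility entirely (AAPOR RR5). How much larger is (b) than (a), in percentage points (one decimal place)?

Numerator = 109
Denominator = 109 + 8 + 88 + 21 + 19 + 38 = 283
RR1 = 109 / 283 = 0.3852
Denominator = 109 + 8 + 88 + 21 + 19 = 245
RR5 = 109 / 245 = 0.4449
Difference = 44.49 − 38.52 = 5.97 percentage points

6.0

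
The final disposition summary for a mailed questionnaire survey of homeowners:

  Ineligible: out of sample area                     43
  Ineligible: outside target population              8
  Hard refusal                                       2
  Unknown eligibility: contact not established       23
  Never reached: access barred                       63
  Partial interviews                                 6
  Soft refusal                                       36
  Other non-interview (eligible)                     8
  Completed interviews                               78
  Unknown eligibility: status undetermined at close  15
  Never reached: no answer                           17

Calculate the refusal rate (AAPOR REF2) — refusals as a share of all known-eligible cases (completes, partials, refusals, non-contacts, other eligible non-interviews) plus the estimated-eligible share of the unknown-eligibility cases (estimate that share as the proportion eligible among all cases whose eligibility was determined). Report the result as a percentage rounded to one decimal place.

15.8%

Refused = 2 + 36 = 38
Never reached = 17 + 63 = 80
Unknown if eligible = 23 + 15 = 38
Not eligible = 8 + 43 = 51
Num → 38
Eligible (known) → 78 + 6 + 38 + 80 + 8 = 210
e = 210 / (210 + 51) = 210 / 261 = 0.8046
Estimated eligible among unknowns → 0.8046 × 38 = 30.57
Base → 210 + 30.57 = 240.57
REF2 = 38 / 240.57 = 0.1580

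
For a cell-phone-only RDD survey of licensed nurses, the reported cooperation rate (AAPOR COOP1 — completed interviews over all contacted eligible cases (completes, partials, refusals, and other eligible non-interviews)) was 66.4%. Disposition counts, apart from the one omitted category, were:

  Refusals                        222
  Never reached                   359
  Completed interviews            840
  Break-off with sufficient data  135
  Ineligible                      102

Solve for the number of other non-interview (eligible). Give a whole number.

COOP1 = 840 / D = 0.664
D = 840 / 0.664 = 1265.1
Rest of base = 1197
other non-interview (eligible) = 1265.1 − 1197 ≈ 68

68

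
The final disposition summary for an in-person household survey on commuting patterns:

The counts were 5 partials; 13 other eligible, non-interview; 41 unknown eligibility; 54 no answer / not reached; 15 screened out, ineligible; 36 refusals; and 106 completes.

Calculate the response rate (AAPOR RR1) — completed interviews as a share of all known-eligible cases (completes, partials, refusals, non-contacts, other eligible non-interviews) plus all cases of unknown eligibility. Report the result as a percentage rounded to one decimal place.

Numerator = 106
Denominator = 106 + 5 + 36 + 54 + 13 + 41 = 255
RR1 = 106 / 255 = 0.4157

41.6%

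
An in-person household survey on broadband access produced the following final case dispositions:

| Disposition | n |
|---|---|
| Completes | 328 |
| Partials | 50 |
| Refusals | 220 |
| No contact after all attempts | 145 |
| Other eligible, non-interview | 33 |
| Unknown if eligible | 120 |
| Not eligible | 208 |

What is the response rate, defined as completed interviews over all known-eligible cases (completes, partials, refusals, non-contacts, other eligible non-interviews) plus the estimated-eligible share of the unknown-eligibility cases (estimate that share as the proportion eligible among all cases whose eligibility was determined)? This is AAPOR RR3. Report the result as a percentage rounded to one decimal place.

37.7%

Top = 328
Eligible (known) = 328 + 50 + 220 + 145 + 33 = 776
e = 776 / (776 + 208) = 776 / 984 = 0.7886
Estimated eligible among unknowns = 0.7886 × 120 = 94.63
Denominator = 776 + 94.63 = 870.63
RR3 = 328 / 870.63 = 0.3767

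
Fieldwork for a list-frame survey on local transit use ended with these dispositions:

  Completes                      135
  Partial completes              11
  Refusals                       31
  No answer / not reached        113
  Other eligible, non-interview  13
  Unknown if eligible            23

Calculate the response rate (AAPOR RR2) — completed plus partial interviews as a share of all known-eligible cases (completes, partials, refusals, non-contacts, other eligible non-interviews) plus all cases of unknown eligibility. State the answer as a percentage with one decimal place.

44.8%

Num: 135 + 11 = 146
Base: 135 + 11 + 31 + 113 + 13 + 23 = 326
RR2 = 146 / 326 = 0.4479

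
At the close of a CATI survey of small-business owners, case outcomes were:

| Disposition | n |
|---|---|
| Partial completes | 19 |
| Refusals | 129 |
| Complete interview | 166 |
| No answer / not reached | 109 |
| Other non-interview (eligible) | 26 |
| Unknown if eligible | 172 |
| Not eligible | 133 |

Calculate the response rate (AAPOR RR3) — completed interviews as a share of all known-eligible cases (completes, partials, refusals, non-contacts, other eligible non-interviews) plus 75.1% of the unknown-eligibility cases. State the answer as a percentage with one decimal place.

28.7%

Top → 166
Eligible (known) → 166 + 19 + 129 + 109 + 26 = 449
e × U → 0.7510 × 172 = 129.17
Base → 449 + 129.17 = 578.17
RR3 = 166 / 578.17 = 0.2871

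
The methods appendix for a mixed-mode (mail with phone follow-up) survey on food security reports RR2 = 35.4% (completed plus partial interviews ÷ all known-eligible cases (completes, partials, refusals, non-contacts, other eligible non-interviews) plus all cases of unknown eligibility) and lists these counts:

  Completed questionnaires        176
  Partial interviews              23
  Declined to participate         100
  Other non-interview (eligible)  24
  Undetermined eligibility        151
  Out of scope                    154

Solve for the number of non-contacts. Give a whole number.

Num: 176 + 23 = 199
RR2 = 199 / D = 0.354
D = 199 / 0.354 = 562.1
Other denominator terms total 474
non-contacts = 562.1 − 474 ≈ 88

88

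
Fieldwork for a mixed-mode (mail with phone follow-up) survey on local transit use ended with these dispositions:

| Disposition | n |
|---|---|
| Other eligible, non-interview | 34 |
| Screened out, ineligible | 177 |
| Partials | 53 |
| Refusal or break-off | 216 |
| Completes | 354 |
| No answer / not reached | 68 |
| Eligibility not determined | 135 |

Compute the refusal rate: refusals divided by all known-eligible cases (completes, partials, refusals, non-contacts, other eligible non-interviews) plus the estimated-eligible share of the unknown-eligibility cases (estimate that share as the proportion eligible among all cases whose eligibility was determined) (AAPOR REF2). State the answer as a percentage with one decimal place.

Top → 216
Determined eligible → 354 + 53 + 216 + 68 + 34 = 725
e = 725 / (725 + 177) = 725 / 902 = 0.8038
Estimated eligible among unknowns → 0.8038 × 135 = 108.51
Denominator → 725 + 108.51 = 833.51
REF2 = 216 / 833.51 = 0.2591

25.9%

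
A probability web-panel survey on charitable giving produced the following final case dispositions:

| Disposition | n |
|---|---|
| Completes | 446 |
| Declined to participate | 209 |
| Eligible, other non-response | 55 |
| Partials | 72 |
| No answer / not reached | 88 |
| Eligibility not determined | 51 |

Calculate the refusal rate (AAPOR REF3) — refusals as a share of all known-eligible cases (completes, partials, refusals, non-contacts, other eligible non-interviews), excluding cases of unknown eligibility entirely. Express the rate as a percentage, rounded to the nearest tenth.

24.0%

Num = 209
Denom = 446 + 72 + 209 + 88 + 55 = 870
REF3 = 209 / 870 = 0.2402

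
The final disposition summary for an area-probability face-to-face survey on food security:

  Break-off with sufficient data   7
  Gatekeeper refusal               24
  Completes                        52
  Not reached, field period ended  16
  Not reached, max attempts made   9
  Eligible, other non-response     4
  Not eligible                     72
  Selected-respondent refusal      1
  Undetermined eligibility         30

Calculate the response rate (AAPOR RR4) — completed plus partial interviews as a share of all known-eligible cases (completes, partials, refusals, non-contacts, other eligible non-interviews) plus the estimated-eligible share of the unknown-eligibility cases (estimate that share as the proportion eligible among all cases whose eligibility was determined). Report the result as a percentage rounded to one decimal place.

Refused = 24 + 1 = 25
No answer / not reached = 16 + 9 = 25
Num = 52 + 7 = 59
Eligible (known) = 52 + 7 + 25 + 25 + 4 = 113
e = 113 / (113 + 72) = 113 / 185 = 0.6108
Estimated eligible among unknowns = 0.6108 × 30 = 18.32
Denominator = 113 + 18.32 = 131.32
RR4 = 59 / 131.32 = 0.4493

44.9%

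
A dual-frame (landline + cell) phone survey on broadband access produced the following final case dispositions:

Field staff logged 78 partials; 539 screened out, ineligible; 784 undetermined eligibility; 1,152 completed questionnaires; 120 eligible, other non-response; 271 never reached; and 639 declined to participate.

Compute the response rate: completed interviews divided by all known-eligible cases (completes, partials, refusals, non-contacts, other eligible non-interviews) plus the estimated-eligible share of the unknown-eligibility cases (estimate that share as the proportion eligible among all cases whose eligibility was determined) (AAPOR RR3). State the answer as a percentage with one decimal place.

39.8%

Num = 1152
Eligible (known) = 1152 + 78 + 639 + 271 + 120 = 2260
e = 2260 / (2260 + 539) = 2260 / 2799 = 0.8074
Estimated eligible among unknowns = 0.8074 × 784 = 633.00
Denominator = 2260 + 633.00 = 2893.00
RR3 = 1152 / 2893.00 = 0.3982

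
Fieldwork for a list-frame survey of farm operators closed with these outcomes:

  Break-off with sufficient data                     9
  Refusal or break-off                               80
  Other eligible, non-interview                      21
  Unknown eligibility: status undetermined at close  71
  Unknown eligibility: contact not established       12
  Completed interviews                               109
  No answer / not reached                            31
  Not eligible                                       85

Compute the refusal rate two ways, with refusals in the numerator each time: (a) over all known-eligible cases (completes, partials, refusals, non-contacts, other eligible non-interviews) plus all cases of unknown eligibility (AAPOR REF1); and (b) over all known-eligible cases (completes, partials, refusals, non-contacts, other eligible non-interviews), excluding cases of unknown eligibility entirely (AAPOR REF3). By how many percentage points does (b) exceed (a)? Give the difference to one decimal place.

8.0

Unknown if eligible = 12 + 71 = 83
Numerator: 80
Denom: 109 + 9 + 80 + 31 + 21 + 83 = 333
REF1 = 80 / 333 = 0.2402
Denom: 109 + 9 + 80 + 31 + 21 = 250
REF3 = 80 / 250 = 0.3200
Difference = 32.00 − 24.02 = 7.98 percentage points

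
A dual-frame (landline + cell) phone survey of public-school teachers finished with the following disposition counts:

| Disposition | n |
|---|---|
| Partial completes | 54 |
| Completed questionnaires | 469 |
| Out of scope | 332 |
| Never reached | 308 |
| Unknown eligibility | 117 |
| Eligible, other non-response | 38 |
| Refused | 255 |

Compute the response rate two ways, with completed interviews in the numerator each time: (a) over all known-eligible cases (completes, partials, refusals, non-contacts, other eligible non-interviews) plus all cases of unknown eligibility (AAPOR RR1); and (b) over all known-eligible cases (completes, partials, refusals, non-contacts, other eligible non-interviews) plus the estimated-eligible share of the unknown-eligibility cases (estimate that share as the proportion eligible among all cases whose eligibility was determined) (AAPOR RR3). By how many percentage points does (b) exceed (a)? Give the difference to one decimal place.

Top → 469
Base → 469 + 54 + 255 + 308 + 38 + 117 = 1241
RR1 = 469 / 1241 = 0.3779
Eligible (known) → 469 + 54 + 255 + 308 + 38 = 1124
e = 1124 / (1124 + 332) = 1124 / 1456 = 0.7720
e × U → 0.7720 × 117 = 90.32
Base → 1124 + 90.32 = 1214.32
RR3 = 469 / 1214.32 = 0.3862
Difference = 38.62 − 37.79 = 0.83 percentage points

0.8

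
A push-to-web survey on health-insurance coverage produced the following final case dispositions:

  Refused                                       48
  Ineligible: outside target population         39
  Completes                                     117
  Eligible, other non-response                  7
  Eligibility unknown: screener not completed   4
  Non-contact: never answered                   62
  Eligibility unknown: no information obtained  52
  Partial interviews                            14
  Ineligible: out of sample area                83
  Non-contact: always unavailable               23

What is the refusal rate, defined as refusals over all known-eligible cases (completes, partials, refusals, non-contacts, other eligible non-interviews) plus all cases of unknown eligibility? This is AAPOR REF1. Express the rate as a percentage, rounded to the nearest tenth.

Never reached = 62 + 23 = 85
Undetermined eligibility = 4 + 52 = 56
Not eligible = 39 + 83 = 122
Top = 48
Base = 117 + 14 + 48 + 85 + 7 + 56 = 327
REF1 = 48 / 327 = 0.1468

14.7%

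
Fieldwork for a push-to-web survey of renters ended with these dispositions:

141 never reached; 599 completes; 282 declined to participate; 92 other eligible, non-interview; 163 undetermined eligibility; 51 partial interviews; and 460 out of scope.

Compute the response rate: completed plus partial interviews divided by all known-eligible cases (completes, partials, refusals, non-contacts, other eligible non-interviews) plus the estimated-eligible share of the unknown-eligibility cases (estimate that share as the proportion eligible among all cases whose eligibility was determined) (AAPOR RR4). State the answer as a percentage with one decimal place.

Top → 599 + 51 = 650
Determined eligible → 599 + 51 + 282 + 141 + 92 = 1165
e = 1165 / (1165 + 460) = 1165 / 1625 = 0.7169
e × U → 0.7169 × 163 = 116.85
Denom → 1165 + 116.85 = 1281.85
RR4 = 650 / 1281.85 = 0.5071

50.7%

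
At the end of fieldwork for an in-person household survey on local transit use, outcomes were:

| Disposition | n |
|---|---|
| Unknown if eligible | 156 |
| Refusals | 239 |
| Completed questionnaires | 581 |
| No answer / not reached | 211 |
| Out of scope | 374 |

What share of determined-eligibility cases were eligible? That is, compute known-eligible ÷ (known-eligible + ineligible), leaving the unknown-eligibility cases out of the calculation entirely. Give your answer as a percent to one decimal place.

Eligible (known) = 581 + 239 + 211 = 1031
e = 1031 / (1031 + 374) = 1031 / 1405 = 0.7338

73.4%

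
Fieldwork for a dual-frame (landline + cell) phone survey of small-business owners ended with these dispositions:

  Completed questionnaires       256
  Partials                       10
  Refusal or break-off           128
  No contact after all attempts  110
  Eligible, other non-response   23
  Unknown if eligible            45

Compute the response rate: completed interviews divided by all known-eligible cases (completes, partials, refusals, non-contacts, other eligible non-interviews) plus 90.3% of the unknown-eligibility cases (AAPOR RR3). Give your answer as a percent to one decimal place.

Num → 256
Determined eligible → 256 + 10 + 128 + 110 + 23 = 527
Estimated eligible among unknowns → 0.9030 × 45 = 40.63
Denom → 527 + 40.63 = 567.63
RR3 = 256 / 567.63 = 0.4510

45.1%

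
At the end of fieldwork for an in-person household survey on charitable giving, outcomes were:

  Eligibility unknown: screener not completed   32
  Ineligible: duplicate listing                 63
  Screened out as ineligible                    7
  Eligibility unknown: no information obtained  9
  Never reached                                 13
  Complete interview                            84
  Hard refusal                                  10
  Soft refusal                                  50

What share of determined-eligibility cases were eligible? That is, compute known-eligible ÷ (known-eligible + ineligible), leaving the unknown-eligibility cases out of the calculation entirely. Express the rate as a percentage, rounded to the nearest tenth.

69.2%

Refusal or break-off = 10 + 50 = 60
Unknown if eligible = 32 + 9 = 41
Out of scope = 7 + 63 = 70
Determined eligible = 84 + 60 + 13 = 157
e = 157 / (157 + 70) = 157 / 227 = 0.6916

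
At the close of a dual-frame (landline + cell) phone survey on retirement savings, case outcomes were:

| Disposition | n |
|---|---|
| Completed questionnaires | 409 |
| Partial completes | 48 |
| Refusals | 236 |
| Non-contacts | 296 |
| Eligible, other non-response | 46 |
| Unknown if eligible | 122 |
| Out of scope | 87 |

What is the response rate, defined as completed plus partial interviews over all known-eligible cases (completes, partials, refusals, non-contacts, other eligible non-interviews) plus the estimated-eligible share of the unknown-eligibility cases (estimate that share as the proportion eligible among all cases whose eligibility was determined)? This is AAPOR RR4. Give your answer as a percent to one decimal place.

Top = 409 + 48 = 457
Determined eligible = 409 + 48 + 236 + 296 + 46 = 1035
e = 1035 / (1035 + 87) = 1035 / 1122 = 0.9225
Eligible share of unknowns = 0.9225 × 122 = 112.55
Base = 1035 + 112.55 = 1147.55
RR4 = 457 / 1147.55 = 0.3982

39.8%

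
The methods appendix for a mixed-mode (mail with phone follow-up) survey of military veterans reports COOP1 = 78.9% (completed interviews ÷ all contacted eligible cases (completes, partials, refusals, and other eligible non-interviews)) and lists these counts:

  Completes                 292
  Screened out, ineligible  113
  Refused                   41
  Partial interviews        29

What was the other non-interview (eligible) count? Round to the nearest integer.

COOP1 = 292 / D = 0.789
D = 292 / 0.789 = 370.1
Other denominator terms total 362
other non-interview (eligible) = 370.1 − 362 ≈ 8

8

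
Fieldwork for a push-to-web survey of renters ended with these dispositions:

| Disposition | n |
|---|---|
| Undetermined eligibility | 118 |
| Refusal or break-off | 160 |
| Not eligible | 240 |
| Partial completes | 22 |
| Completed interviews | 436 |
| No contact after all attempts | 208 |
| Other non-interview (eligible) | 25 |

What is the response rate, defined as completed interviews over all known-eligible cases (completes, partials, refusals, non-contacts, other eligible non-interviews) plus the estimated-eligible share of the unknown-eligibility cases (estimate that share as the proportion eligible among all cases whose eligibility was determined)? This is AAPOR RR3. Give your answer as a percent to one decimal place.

Numerator = 436
Eligible (known) = 436 + 22 + 160 + 208 + 25 = 851
e = 851 / (851 + 240) = 851 / 1091 = 0.7800
e × U = 0.7800 × 118 = 92.04
Denom = 851 + 92.04 = 943.04
RR3 = 436 / 943.04 = 0.4623

46.2%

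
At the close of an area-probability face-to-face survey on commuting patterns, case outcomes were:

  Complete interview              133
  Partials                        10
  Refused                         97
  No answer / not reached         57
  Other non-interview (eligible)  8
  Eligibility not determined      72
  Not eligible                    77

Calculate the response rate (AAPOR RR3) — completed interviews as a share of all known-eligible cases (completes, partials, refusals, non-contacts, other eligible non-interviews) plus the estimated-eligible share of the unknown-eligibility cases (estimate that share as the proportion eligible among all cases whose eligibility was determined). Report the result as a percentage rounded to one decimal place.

36.7%

Numerator → 133
Eligible (known) → 133 + 10 + 97 + 57 + 8 = 305
e = 305 / (305 + 77) = 305 / 382 = 0.7984
Estimated eligible among unknowns → 0.7984 × 72 = 57.48
Denom → 305 + 57.48 = 362.48
RR3 = 133 / 362.48 = 0.3669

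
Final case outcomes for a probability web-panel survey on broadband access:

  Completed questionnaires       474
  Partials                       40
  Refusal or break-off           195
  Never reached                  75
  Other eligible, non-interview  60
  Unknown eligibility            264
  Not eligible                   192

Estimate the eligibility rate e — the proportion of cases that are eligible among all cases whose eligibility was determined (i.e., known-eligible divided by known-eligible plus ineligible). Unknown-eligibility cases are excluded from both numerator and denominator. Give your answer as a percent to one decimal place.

81.5%

Determined eligible: 474 + 40 + 195 + 75 + 60 = 844
e = 844 / (844 + 192) = 844 / 1036 = 0.8147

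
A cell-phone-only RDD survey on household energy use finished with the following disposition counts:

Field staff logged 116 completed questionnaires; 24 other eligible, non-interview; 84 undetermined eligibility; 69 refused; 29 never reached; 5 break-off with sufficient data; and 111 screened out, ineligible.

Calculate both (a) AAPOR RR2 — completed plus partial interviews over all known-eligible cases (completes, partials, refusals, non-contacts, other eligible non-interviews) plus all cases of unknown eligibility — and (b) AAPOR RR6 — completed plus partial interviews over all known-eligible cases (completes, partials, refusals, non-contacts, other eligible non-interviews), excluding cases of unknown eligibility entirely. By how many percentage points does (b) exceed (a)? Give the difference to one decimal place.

12.8

Numerator = 116 + 5 = 121
Base = 116 + 5 + 69 + 29 + 24 + 84 = 327
RR2 = 121 / 327 = 0.3700
Base = 116 + 5 + 69 + 29 + 24 = 243
RR6 = 121 / 243 = 0.4979
Difference = 49.79 − 37.00 = 12.79 percentage points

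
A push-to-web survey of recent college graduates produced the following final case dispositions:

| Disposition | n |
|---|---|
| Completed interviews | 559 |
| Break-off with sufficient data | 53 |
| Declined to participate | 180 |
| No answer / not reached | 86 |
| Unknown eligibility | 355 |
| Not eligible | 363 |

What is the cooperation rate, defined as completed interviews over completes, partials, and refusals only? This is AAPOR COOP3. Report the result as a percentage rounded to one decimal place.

Numerator → 559
Denominator → 559 + 53 + 180 = 792
COOP3 = 559 / 792 = 0.7058

70.6%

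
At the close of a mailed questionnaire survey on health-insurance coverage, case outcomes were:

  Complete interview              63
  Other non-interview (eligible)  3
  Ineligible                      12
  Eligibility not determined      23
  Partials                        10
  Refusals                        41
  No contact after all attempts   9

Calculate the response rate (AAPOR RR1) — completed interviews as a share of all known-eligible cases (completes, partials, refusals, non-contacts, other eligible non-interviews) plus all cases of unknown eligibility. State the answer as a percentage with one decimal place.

42.3%

Num: 63
Base: 63 + 10 + 41 + 9 + 3 + 23 = 149
RR1 = 63 / 149 = 0.4228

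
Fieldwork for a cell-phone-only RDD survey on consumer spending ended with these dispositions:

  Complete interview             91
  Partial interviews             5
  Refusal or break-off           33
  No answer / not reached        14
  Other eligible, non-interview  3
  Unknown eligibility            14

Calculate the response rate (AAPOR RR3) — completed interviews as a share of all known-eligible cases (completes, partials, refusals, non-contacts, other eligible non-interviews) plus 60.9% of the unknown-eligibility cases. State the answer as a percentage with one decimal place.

58.9%

Top → 91
Eligible (known) → 91 + 5 + 33 + 14 + 3 = 146
Eligible share of unknowns → 0.6090 × 14 = 8.53
Denominator → 146 + 8.53 = 154.53
RR3 = 91 / 154.53 = 0.5889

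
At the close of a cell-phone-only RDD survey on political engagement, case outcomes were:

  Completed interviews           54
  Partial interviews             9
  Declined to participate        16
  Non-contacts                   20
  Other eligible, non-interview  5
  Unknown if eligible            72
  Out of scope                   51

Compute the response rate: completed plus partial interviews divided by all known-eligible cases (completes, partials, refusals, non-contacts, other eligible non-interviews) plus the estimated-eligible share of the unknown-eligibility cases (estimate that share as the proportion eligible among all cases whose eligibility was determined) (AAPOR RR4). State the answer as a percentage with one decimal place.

Top: 54 + 9 = 63
Known eligible: 54 + 9 + 16 + 20 + 5 = 104
e = 104 / (104 + 51) = 104 / 155 = 0.6710
Estimated eligible among unknowns: 0.6710 × 72 = 48.31
Base: 104 + 48.31 = 152.31
RR4 = 63 / 152.31 = 0.4136

41.4%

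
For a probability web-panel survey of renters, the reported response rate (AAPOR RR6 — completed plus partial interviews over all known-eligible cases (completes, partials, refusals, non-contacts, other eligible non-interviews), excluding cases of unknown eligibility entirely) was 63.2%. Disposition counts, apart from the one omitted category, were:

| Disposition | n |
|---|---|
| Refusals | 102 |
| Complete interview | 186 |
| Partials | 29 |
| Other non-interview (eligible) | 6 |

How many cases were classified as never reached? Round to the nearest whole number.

Numerator: 186 + 29 = 215
RR6 = 215 / D = 0.632
D = 215 / 0.632 = 340.2
Rest of base = 323
never reached = 340.2 − 323 ≈ 17

17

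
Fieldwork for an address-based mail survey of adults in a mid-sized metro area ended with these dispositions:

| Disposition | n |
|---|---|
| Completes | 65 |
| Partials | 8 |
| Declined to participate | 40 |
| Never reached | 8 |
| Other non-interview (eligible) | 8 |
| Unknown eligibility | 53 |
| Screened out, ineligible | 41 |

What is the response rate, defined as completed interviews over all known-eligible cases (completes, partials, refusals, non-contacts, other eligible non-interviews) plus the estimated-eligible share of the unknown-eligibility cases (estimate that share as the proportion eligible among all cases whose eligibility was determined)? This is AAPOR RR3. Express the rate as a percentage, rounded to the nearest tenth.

38.4%

Top = 65
Determined eligible = 65 + 8 + 40 + 8 + 8 = 129
e = 129 / (129 + 41) = 129 / 170 = 0.7588
Eligible share of unknowns = 0.7588 × 53 = 40.22
Base = 129 + 40.22 = 169.22
RR3 = 65 / 169.22 = 0.3841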